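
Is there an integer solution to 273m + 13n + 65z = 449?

gcd(273, 13) = 13  (273 = 21*13).
gcd(13, 65) = 13.
13 does not divide 449 (remainder 7), so no integer solutions.

no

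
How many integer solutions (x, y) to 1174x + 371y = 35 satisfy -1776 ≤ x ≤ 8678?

28

gcd(1174, 371):
  1174 = 3*371 + 61
  371 = 6*61 + 5
  61 = 12*5 + 1
  5 = 5*1
so gcd(1174, 371) = 1.
Back-substitute for Bézout coefficients:
  1 = 61 - 12*5
  ... = 1174*(73) + 371*(-231)
Scale by 35: particular solution (2555, -8085); reduce x mod 371: (329, -1041).
General solution: x = 329 + 371t, y = -1041 - 1174t for integer t.
-1776 ≤ 329 + 371t ≤ 8678 gives t ∈ [-5, 22], which is 28 values.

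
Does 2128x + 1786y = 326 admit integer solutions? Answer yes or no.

no

gcd(2128, 1786) = 38  (2128 = 1*1786 + 342, 1786 = 5*342 + 76, 342 = 4*76 + 38, 76 = 2*38).
38 does not divide 326 (remainder 22), so no integer solutions.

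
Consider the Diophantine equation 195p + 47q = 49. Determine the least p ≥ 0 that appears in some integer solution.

gcd(195, 47) = 1.
1 divides 49, so solutions exist.
By Bézout, 195*(-20) + 47*(83) = 1.
Scale by 49/1 = 49: (p₀, q₀) = (-980, 4067).
General solution: p = -980 + 47t, q = 4067 - 195t for integer t.
p ≥ 0: smallest is -980 mod 47 = 7 (at t = 21), with q = -28.

7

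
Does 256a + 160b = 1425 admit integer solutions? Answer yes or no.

no

gcd(256, 160) = 32  (256 = 1*160 + 96, 160 = 1*96 + 64, 96 = 1*64 + 32, 64 = 2*32).
32 does not divide 1425 (remainder 17), so no integer solutions.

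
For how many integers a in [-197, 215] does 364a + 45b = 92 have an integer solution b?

gcd(364, 45) = 1  (364 = 8×45 + 4, 45 = 11×4 + 1, 4 = 4×1).
Back-substituting, 364×(-11) + 45×(89) = 1.
Scale by 92: particular solution (-1012, 8188); reduce a mod 45: (23, -184).
General solution: a = 23 + 45t, b = -184 - 364t for integer t.
-197 ≤ 23 + 45t ≤ 215 gives t ∈ [-4, 4], which is 9 values.

9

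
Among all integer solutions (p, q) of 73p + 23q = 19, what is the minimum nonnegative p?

gcd(73, 23) = 1  (73 = 3·23 + 4, 23 = 5·4 + 3, 4 = 1·3 + 1, 3 = 3·1).
1 divides 19, so solutions exist.
Back-substituting, 73·(6) + 23·(-19) = 1.
Scale by 19/1 = 19: (p₀, q₀) = (114, -361).
General solution: p = 114 + 23t, q = -361 - 73t for integer t.
p ≥ 0: smallest is 114 mod 23 = 22 (at t = -4), with q = -69.

22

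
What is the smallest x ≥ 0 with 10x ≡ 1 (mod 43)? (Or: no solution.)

gcd(43, 10) = 1  (43 = 4×10 + 3, 10 = 3×3 + 1, 3 = 3×1).
1 divides 1, so solutions exist.
Back-substituting, 10×(13) + 43×(-3) = 1.
So 10×(13) ≡ 1 (mod 43); multiply by 1: x ≡ 13 (mod 43).
Smallest nonnegative: x = 13 mod 43 = 13.

13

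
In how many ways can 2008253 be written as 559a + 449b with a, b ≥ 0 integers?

8

gcd(559, 449) = 1.
By Bézout, 559×(-200) + 449×(249) = 1.
One solution: (105, 4342).
General: a = 105 + 449t, b = 4342 - 559t.
a ≥ 0 ⇒ t ≥ 0; b ≥ 0 ⇒ t ≤ 7. So t ∈ [0, 7]: 8 solutions.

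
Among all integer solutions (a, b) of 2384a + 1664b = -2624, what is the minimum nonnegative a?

gcd(2384, 1664) = 16  (2384 = 1*1664 + 720, 1664 = 2*720 + 224, 720 = 3*224 + 48, 224 = 4*48 + 32, 48 = 1*32 + 16, 32 = 2*16).
16 divides -2624, so solutions exist.
Back-substituting, 2384*(37) + 1664*(-53) = 16.
Scale by -2624/16 = -164: (a₀, b₀) = (-6068, 8692).
General solution: a = -6068 + 104t, b = 8692 - 149t for integer t.
a ≥ 0: smallest is -6068 mod 104 = 68 (at t = 59), with b = -99.

68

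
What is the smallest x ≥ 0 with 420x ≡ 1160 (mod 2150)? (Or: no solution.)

gcd(2150, 420) = 10  (2150 = 5·420 + 50, 420 = 8·50 + 20, 50 = 2·20 + 10, 20 = 2·10).
10 divides 1160, so solutions exist.
Back-substituting, 420·(-87) + 2150·(17) = 10.
So 420·(-87) ≡ 10 (mod 2150); multiply by 116: x ≡ -10092 (mod 215).
Smallest nonnegative: x = -10092 mod 215 = 13.

13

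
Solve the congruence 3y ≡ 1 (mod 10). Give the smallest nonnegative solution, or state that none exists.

7

gcd(10, 3) = 1.
1 divides 1, so solutions exist.
By Bézout, 3×(-3) + 10×(1) = 1.
So 3×(-3) ≡ 1 (mod 10); multiply by 1: y ≡ -3 (mod 10).
Smallest nonnegative: y = -3 mod 10 = 7.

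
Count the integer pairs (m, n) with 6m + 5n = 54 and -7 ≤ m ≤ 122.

gcd(6, 5) = 1  (6 = 1·5 + 1, 5 = 5·1).
Back-substituting, 6·(1) + 5·(-1) = 1.
Scale by 54: particular solution (54, -54); reduce m mod 5: (4, 6).
General solution: m = 4 + 5t, n = 6 - 6t for integer t.
-7 ≤ 4 + 5t ≤ 122 gives t ∈ [-2, 23], which is 26 values.

26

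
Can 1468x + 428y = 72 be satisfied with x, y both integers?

gcd(1468, 428) = 4.
4 divides 72, so integer solutions exist.

yes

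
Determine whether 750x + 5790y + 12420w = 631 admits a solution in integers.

no

gcd(5790, 750):
  5790 = 7*750 + 540
  750 = 1*540 + 210
  540 = 2*210 + 120
  210 = 1*120 + 90
  120 = 1*90 + 30
  90 = 3*30
so gcd(5790, 750) = 30.
gcd(30, 12420) = 30.
30 does not divide 631 (remainder 1), so no integer solutions.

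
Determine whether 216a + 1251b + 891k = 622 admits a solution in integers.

gcd(1251, 216):
  1251 = 5·216 + 171
  216 = 1·171 + 45
  171 = 3·45 + 36
  45 = 1·36 + 9
  36 = 4·9
so gcd(1251, 216) = 9.
gcd(9, 891) = 9.
9 does not divide 622 (remainder 1), so no integer solutions.

no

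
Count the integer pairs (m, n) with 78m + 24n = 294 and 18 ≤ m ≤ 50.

gcd(78, 24):
  78 = 3*24 + 6
  24 = 4*6
so gcd(78, 24) = 6.
Back-substitute for Bézout coefficients:
  6 = 78 - 3*24
  ... = 78*(1) + 24*(-3)
Scale by 49: particular solution (49, -147); reduce m mod 4: (1, 9).
General solution: m = 1 + 4t, n = 9 - 13t for integer t.
18 ≤ 1 + 4t ≤ 50 gives t ∈ [5, 12], which is 8 values.

8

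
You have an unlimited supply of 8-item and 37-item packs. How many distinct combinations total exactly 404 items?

1

Need nonnegative integers with 8j + 37k = 404.
gcd(8, 37) = 1, and 8·(14) + 37·(-3) = 1.
So (j₀, k₀) = (5656, -1212); general j = 5656 + 37t, k = -1212 - 8t.
j ≥ 0 ⇒ t ≥ -152; k ≥ 0 ⇒ t ≤ -152. That's 1 value of t.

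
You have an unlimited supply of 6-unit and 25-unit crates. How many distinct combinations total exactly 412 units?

3

Need nonnegative integers with 6j + 25k = 412.
gcd(6, 25) = 1, and 6·(-4) + 25·(1) = 1.
So (j₀, k₀) = (-1648, 412); general j = -1648 + 25t, k = 412 - 6t.
j ≥ 0 ⇒ t ≥ 66; k ≥ 0 ⇒ t ≤ 68. That's 3 values of t.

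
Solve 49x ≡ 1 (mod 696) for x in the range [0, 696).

gcd(696, 49):
  696 = 14*49 + 10
  49 = 4*10 + 9
  10 = 1*9 + 1
  9 = 9*1
so gcd(696, 49) = 1.
Back-substitute for Bézout coefficients:
  1 = 10 - 1*9
  ... = 49*(-71) + 696*(5)
So 49*-71 ≡ 1 (mod 696), and -71 mod 696 = 625.

625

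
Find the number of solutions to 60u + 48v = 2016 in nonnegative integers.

9

gcd(60, 48):
  60 = 1·48 + 12
  48 = 4·12
so gcd(60, 48) = 12.
Back-substitute for Bézout coefficients:
  12 = 60 - 1·48
  ... = 60·(1) + 48·(-1)
Scale by 168: one solution is (168, -168). Reduce u mod 4: (0, 42).
General: u = 0 + 4t, v = 42 - 5t.
u ≥ 0 ⇒ t ≥ 0; v ≥ 0 ⇒ t ≤ 8. So t ∈ [0, 8]: 9 solutions.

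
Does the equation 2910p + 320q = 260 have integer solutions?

yes

gcd(2910, 320) = 10.
10 divides 260, so integer solutions exist.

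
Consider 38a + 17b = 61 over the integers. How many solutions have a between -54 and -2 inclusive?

gcd(38, 17):
  38 = 2×17 + 4
  17 = 4×4 + 1
  4 = 4×1
so gcd(38, 17) = 1.
Back-substitute for Bézout coefficients:
  1 = 17 - 4×4
  ... = 38×(-4) + 17×(9)
Scale by 61: particular solution (-244, 549); reduce a mod 17: (11, -21).
General solution: a = 11 + 17t, b = -21 - 38t for integer t.
-54 ≤ 11 + 17t ≤ -2 gives t ∈ [-3, -1], which is 3 values.

3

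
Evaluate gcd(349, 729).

gcd(729, 349):
  729 = 2×349 + 31
  349 = 11×31 + 8
  31 = 3×8 + 7
  8 = 1×7 + 1
  7 = 7×1
so gcd(729, 349) = 1.

1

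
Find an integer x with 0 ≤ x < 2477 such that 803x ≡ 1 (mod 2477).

1712

gcd(2477, 803):
  2477 = 3·803 + 68
  803 = 11·68 + 55
  68 = 1·55 + 13
  55 = 4·13 + 3
  13 = 4·3 + 1
  3 = 3·1
so gcd(2477, 803) = 1.
Back-substitute for Bézout coefficients:
  1 = 13 - 4·3
  ... = 803·(-765) + 2477·(248)
So 803·-765 ≡ 1 (mod 2477), and -765 mod 2477 = 1712.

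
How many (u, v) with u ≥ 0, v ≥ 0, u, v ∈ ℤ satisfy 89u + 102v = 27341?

gcd(102, 89) = 1.
By Bézout, 89*(47) + 102*(-41) = 1.
One solution: (31, 241).
General: u = 31 + 102t, v = 241 - 89t.
u ≥ 0 ⇒ t ≥ 0; v ≥ 0 ⇒ t ≤ 2. So t ∈ [0, 2]: 3 solutions.

3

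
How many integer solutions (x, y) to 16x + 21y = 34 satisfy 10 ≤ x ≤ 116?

gcd(21, 16):
  21 = 1·16 + 5
  16 = 3·5 + 1
  5 = 5·1
so gcd(21, 16) = 1.
Back-substitute for Bézout coefficients:
  1 = 16 - 3·5
  ... = 16·(4) + 21·(-3)
Scale by 34: particular solution (136, -102); reduce x mod 21: (10, -6).
General solution: x = 10 + 21t, y = -6 - 16t for integer t.
10 ≤ 10 + 21t ≤ 116 gives t ∈ [0, 5], which is 6 values.

6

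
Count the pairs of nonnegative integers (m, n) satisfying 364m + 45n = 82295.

gcd(364, 45) = 1  (364 = 8×45 + 4, 45 = 11×4 + 1, 4 = 4×1).
Back-substituting, 364×(-11) + 45×(89) = 1.
Scale by 82295: one solution is (-905245, 7324255). Reduce m mod 45: (20, 1667).
General: m = 20 + 45t, n = 1667 - 364t.
m ≥ 0 ⇒ t ≥ 0; n ≥ 0 ⇒ t ≤ 4. So t ∈ [0, 4]: 5 solutions.

5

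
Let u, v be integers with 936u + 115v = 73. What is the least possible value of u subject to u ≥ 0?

98

gcd(936, 115):
  936 = 8·115 + 16
  115 = 7·16 + 3
  16 = 5·3 + 1
  3 = 3·1
so gcd(936, 115) = 1.
1 divides 73, so solutions exist.
Back-substitute for Bézout coefficients:
  1 = 16 - 5·3
  ... = 936·(36) + 115·(-293)
Scale by 73/1 = 73: (u₀, v₀) = (2628, -21389).
General solution: u = 2628 + 115t, v = -21389 - 936t for integer t.
u ≥ 0: smallest is 2628 mod 115 = 98 (at t = -22), with v = -797.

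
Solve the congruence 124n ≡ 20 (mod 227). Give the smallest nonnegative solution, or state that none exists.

110

gcd(227, 124) = 1.
1 divides 20, so solutions exist.
By Bézout, 124*(-108) + 227*(59) = 1.
So 124*(-108) ≡ 1 (mod 227); multiply by 20: n ≡ -2160 (mod 227).
Smallest nonnegative: n = -2160 mod 227 = 110.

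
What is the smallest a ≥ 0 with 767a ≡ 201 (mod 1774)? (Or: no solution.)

1351

gcd(1774, 767):
  1774 = 2*767 + 240
  767 = 3*240 + 47
  240 = 5*47 + 5
  47 = 9*5 + 2
  5 = 2*2 + 1
  2 = 2*1
so gcd(1774, 767) = 1.
1 divides 201, so solutions exist.
Back-substitute for Bézout coefficients:
  1 = 5 - 2*2
  ... = 767*(-717) + 1774*(310)
So 767*(-717) ≡ 1 (mod 1774); multiply by 201: a ≡ -144117 (mod 1774).
Smallest nonnegative: a = -144117 mod 1774 = 1351.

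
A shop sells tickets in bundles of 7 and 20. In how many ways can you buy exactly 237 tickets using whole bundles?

Need nonnegative integers with 7j + 20k = 237.
gcd(7, 20) = 1, and 7·(3) + 20·(-1) = 1.
So (j₀, k₀) = (711, -237); general j = 711 + 20t, k = -237 - 7t.
j ≥ 0 ⇒ t ≥ -35; k ≥ 0 ⇒ t ≤ -34. That's 2 values of t.

2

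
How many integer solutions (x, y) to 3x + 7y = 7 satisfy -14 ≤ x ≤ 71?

13

gcd(7, 3) = 1  (7 = 2*3 + 1, 3 = 3*1).
Back-substituting, 3*(-2) + 7*(1) = 1.
Scale by 7: particular solution (-14, 7); reduce x mod 7: (0, 1).
General solution: x = 0 + 7t, y = 1 - 3t for integer t.
-14 ≤ 0 + 7t ≤ 71 gives t ∈ [-2, 10], which is 13 values.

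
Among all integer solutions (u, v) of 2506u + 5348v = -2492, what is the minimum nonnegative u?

174

gcd(5348, 2506) = 14  (5348 = 2*2506 + 336, 2506 = 7*336 + 154, 336 = 2*154 + 28, 154 = 5*28 + 14, 28 = 2*14).
14 divides -2492, so solutions exist.
Back-substituting, 2506*(175) + 5348*(-82) = 14.
Scale by -2492/14 = -178: (u₀, v₀) = (-31150, 14596).
General solution: u = -31150 + 382t, v = 14596 - 179t for integer t.
u ≥ 0: smallest is -31150 mod 382 = 174 (at t = 82), with v = -82.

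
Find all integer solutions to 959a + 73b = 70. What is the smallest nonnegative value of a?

gcd(959, 73) = 1  (959 = 13·73 + 10, 73 = 7·10 + 3, 10 = 3·3 + 1, 3 = 3·1).
1 divides 70, so solutions exist.
Back-substituting, 959·(22) + 73·(-289) = 1.
Scale by 70/1 = 70: (a₀, b₀) = (1540, -20230).
General solution: a = 1540 + 73t, b = -20230 - 959t for integer t.
a ≥ 0: smallest is 1540 mod 73 = 7 (at t = -21), with b = -91.

7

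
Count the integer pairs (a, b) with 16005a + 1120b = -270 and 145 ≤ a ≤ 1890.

gcd(16005, 1120):
  16005 = 14×1120 + 325
  1120 = 3×325 + 145
  325 = 2×145 + 35
  145 = 4×35 + 5
  35 = 7×5
so gcd(16005, 1120) = 5.
Back-substitute for Bézout coefficients:
  5 = 145 - 4×35
  ... = 16005×(-31) + 1120×(443)
Scale by -54: particular solution (1674, -23922); reduce a mod 224: (106, -1515).
General solution: a = 106 + 224t, b = -1515 - 3201t for integer t.
145 ≤ 106 + 224t ≤ 1890 gives t ∈ [1, 7], which is 7 values.

7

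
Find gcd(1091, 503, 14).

gcd(1091, 503) = 1.
gcd(1, 14) = 1.

1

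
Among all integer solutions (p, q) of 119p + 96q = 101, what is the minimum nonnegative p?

gcd(119, 96):
  119 = 1*96 + 23
  96 = 4*23 + 4
  23 = 5*4 + 3
  4 = 1*3 + 1
  3 = 3*1
so gcd(119, 96) = 1.
1 divides 101, so solutions exist.
Back-substitute for Bézout coefficients:
  1 = 4 - 1*3
  ... = 119*(-25) + 96*(31)
Scale by 101/1 = 101: (p₀, q₀) = (-2525, 3131).
General solution: p = -2525 + 96t, q = 3131 - 119t for integer t.
p ≥ 0: smallest is -2525 mod 96 = 67 (at t = 27), with q = -82.

67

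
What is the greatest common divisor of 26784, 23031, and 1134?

27

gcd(26784, 23031):
  26784 = 1×23031 + 3753
  23031 = 6×3753 + 513
  3753 = 7×513 + 162
  513 = 3×162 + 27
  162 = 6×27
so gcd(26784, 23031) = 27.
gcd(27, 1134) = 27.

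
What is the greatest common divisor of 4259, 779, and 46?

gcd(4259, 779) = 1  (4259 = 5×779 + 364, 779 = 2×364 + 51, 364 = 7×51 + 7, 51 = 7×7 + 2, 7 = 3×2 + 1, 2 = 2×1).
gcd(1, 46) = 1.

1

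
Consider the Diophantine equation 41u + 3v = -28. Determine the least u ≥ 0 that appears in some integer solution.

gcd(41, 3) = 1  (41 = 13×3 + 2, 3 = 1×2 + 1, 2 = 2×1).
1 divides -28, so solutions exist.
Back-substituting, 41×(-1) + 3×(14) = 1.
Scale by -28/1 = -28: (u₀, v₀) = (28, -392).
General solution: u = 28 + 3t, v = -392 - 41t for integer t.
u ≥ 0: smallest is 28 mod 3 = 1 (at t = -9), with v = -23.

1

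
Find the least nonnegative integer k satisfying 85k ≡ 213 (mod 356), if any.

gcd(356, 85):
  356 = 4×85 + 16
  85 = 5×16 + 5
  16 = 3×5 + 1
  5 = 5×1
so gcd(356, 85) = 1.
1 divides 213, so solutions exist.
Back-substitute for Bézout coefficients:
  1 = 16 - 3×5
  ... = 85×(-67) + 356×(16)
So 85×(-67) ≡ 1 (mod 356); multiply by 213: k ≡ -14271 (mod 356).
Smallest nonnegative: k = -14271 mod 356 = 325.

325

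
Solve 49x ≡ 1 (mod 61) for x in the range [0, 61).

gcd(61, 49):
  61 = 1×49 + 12
  49 = 4×12 + 1
  12 = 12×1
so gcd(61, 49) = 1.
Back-substitute for Bézout coefficients:
  1 = 49 - 4×12
  ... = 49×(5) + 61×(-4)
So 49×5 ≡ 1 (mod 61), and 5 mod 61 = 5.

5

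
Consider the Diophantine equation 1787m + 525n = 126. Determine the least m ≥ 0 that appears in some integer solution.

273

gcd(1787, 525):
  1787 = 3×525 + 212
  525 = 2×212 + 101
  212 = 2×101 + 10
  101 = 10×10 + 1
  10 = 10×1
so gcd(1787, 525) = 1.
1 divides 126, so solutions exist.
Back-substitute for Bézout coefficients:
  1 = 101 - 10×10
  ... = 1787×(-52) + 525×(177)
Scale by 126/1 = 126: (m₀, n₀) = (-6552, 22302).
General solution: m = -6552 + 525t, n = 22302 - 1787t for integer t.
m ≥ 0: smallest is -6552 mod 525 = 273 (at t = 13), with n = -929.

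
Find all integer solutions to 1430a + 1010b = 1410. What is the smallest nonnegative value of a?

25

gcd(1430, 1010):
  1430 = 1·1010 + 420
  1010 = 2·420 + 170
  420 = 2·170 + 80
  170 = 2·80 + 10
  80 = 8·10
so gcd(1430, 1010) = 10.
10 divides 1410, so solutions exist.
Back-substitute for Bézout coefficients:
  10 = 170 - 2·80
  ... = 1430·(-12) + 1010·(17)
Scale by 1410/10 = 141: (a₀, b₀) = (-1692, 2397).
General solution: a = -1692 + 101t, b = 2397 - 143t for integer t.
a ≥ 0: smallest is -1692 mod 101 = 25 (at t = 17), with b = -34.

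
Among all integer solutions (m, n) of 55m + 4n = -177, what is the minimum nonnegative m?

1

gcd(55, 4) = 1  (55 = 13*4 + 3, 4 = 1*3 + 1, 3 = 3*1).
1 divides -177, so solutions exist.
Back-substituting, 55*(-1) + 4*(14) = 1.
Scale by -177/1 = -177: (m₀, n₀) = (177, -2478).
General solution: m = 177 + 4t, n = -2478 - 55t for integer t.
m ≥ 0: smallest is 177 mod 4 = 1 (at t = -44), with n = -58.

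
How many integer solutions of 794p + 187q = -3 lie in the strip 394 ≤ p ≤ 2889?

13

gcd(794, 187) = 1.
By Bézout, 794×(61) + 187×(-259) = 1.
Particular solution: (4, -17).
General solution: p = 4 + 187t, q = -17 - 794t for integer t.
394 ≤ 4 + 187t ≤ 2889 gives t ∈ [3, 15], which is 13 values.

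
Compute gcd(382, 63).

1

gcd(382, 63):
  382 = 6×63 + 4
  63 = 15×4 + 3
  4 = 1×3 + 1
  3 = 3×1
so gcd(382, 63) = 1.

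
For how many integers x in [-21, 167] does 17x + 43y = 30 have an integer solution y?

gcd(43, 17) = 1  (43 = 2·17 + 9, 17 = 1·9 + 8, 9 = 1·8 + 1, 8 = 8·1).
Back-substituting, 17·(-5) + 43·(2) = 1.
Scale by 30: particular solution (-150, 60); reduce x mod 43: (22, -8).
General solution: x = 22 + 43t, y = -8 - 17t for integer t.
-21 ≤ 22 + 43t ≤ 167 gives t ∈ [-1, 3], which is 5 values.

5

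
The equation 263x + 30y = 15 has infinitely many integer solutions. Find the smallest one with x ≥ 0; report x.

gcd(263, 30) = 1  (263 = 8×30 + 23, 30 = 1×23 + 7, 23 = 3×7 + 2, 7 = 3×2 + 1, 2 = 2×1).
1 divides 15, so solutions exist.
Back-substituting, 263×(-13) + 30×(114) = 1.
Scale by 15/1 = 15: (x₀, y₀) = (-195, 1710).
General solution: x = -195 + 30t, y = 1710 - 263t for integer t.
x ≥ 0: smallest is -195 mod 30 = 15 (at t = 7), with y = -131.

15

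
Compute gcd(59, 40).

1

gcd(59, 40) = 1  (59 = 1·40 + 19, 40 = 2·19 + 2, 19 = 9·2 + 1, 2 = 2·1).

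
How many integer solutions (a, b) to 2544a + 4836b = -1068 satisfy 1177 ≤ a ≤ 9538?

21

gcd(4836, 2544) = 12  (4836 = 1*2544 + 2292, 2544 = 1*2292 + 252, 2292 = 9*252 + 24, 252 = 10*24 + 12, 24 = 2*12).
Back-substituting, 2544*(192) + 4836*(-101) = 12.
Scale by -89: particular solution (-17088, 8989); reduce a mod 403: (241, -127).
General solution: a = 241 + 403t, b = -127 - 212t for integer t.
1177 ≤ 241 + 403t ≤ 9538 gives t ∈ [3, 23], which is 21 values.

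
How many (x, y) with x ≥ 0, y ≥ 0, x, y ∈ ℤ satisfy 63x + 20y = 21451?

gcd(63, 20):
  63 = 3*20 + 3
  20 = 6*3 + 2
  3 = 1*2 + 1
  2 = 2*1
so gcd(63, 20) = 1.
Back-substitute for Bézout coefficients:
  1 = 3 - 1*2
  ... = 63*(7) + 20*(-22)
Scale by 21451: one solution is (150157, -471922). Reduce x mod 20: (17, 1019).
General: x = 17 + 20t, y = 1019 - 63t.
x ≥ 0 ⇒ t ≥ 0; y ≥ 0 ⇒ t ≤ 16. So t ∈ [0, 16]: 17 solutions.

17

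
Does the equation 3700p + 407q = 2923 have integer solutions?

yes

gcd(3700, 407) = 37  (3700 = 9×407 + 37, 407 = 11×37).
37 divides 2923, so integer solutions exist.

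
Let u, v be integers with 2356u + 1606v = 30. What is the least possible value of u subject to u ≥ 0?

gcd(2356, 1606):
  2356 = 1·1606 + 750
  1606 = 2·750 + 106
  750 = 7·106 + 8
  106 = 13·8 + 2
  8 = 4·2
so gcd(2356, 1606) = 2.
2 divides 30, so solutions exist.
Back-substitute for Bézout coefficients:
  2 = 106 - 13·8
  ... = 2356·(-197) + 1606·(289)
Scale by 30/2 = 15: (u₀, v₀) = (-2955, 4335).
General solution: u = -2955 + 803t, v = 4335 - 1178t for integer t.
u ≥ 0: smallest is -2955 mod 803 = 257 (at t = 4), with v = -377.

257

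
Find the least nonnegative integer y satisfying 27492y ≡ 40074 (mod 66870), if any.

3667

gcd(66870, 27492):
  66870 = 2·27492 + 11886
  27492 = 2·11886 + 3720
  11886 = 3·3720 + 726
  3720 = 5·726 + 90
  726 = 8·90 + 6
  90 = 15·6
so gcd(66870, 27492) = 6.
6 divides 40074, so solutions exist.
Back-substitute for Bézout coefficients:
  6 = 726 - 8·90
  ... = 27492·(-737) + 66870·(303)
So 27492·(-737) ≡ 6 (mod 66870); multiply by 6679: y ≡ -4922423 (mod 11145).
Smallest nonnegative: y = -4922423 mod 11145 = 3667.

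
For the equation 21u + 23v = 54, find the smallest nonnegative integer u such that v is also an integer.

gcd(23, 21) = 1  (23 = 1·21 + 2, 21 = 10·2 + 1, 2 = 2·1).
1 divides 54, so solutions exist.
Back-substituting, 21·(11) + 23·(-10) = 1.
Scale by 54/1 = 54: (u₀, v₀) = (594, -540).
General solution: u = 594 + 23t, v = -540 - 21t for integer t.
u ≥ 0: smallest is 594 mod 23 = 19 (at t = -25), with v = -15.

19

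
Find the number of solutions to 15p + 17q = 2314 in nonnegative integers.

gcd(17, 15):
  17 = 1×15 + 2
  15 = 7×2 + 1
  2 = 2×1
so gcd(17, 15) = 1.
Back-substitute for Bézout coefficients:
  1 = 15 - 7×2
  ... = 15×(8) + 17×(-7)
Scale by 2314: one solution is (18512, -16198). Reduce p mod 17: (16, 122).
General: p = 16 + 17t, q = 122 - 15t.
p ≥ 0 ⇒ t ≥ 0; q ≥ 0 ⇒ t ≤ 8. So t ∈ [0, 8]: 9 solutions.

9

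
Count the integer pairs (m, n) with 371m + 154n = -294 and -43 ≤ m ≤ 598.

29

gcd(371, 154) = 7.
By Bézout, 371×(5) + 154×(-12) = 7.
Particular solution: (10, -26).
General solution: m = 10 + 22t, n = -26 - 53t for integer t.
-43 ≤ 10 + 22t ≤ 598 gives t ∈ [-2, 26], which is 29 values.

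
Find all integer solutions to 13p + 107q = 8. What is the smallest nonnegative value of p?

gcd(107, 13):
  107 = 8·13 + 3
  13 = 4·3 + 1
  3 = 3·1
so gcd(107, 13) = 1.
1 divides 8, so solutions exist.
Back-substitute for Bézout coefficients:
  1 = 13 - 4·3
  ... = 13·(33) + 107·(-4)
Scale by 8/1 = 8: (p₀, q₀) = (264, -32).
General solution: p = 264 + 107t, q = -32 - 13t for integer t.
p ≥ 0: smallest is 264 mod 107 = 50 (at t = -2), with q = -6.

50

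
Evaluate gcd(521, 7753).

1

gcd(7753, 521) = 1  (7753 = 14·521 + 459, 521 = 1·459 + 62, 459 = 7·62 + 25, 62 = 2·25 + 12, 25 = 2·12 + 1, 12 = 12·1).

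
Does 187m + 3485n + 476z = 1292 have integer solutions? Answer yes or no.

gcd(3485, 187) = 17.
gcd(17, 476) = 17.
17 divides 1292, so integer solutions exist.

yes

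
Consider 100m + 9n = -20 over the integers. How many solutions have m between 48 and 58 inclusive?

gcd(100, 9) = 1.
By Bézout, 100×(1) + 9×(-11) = 1.
Particular solution: (7, -80).
General solution: m = 7 + 9t, n = -80 - 100t for integer t.
48 ≤ 7 + 9t ≤ 58 gives t ∈ [5, 5], which is 1 value.

1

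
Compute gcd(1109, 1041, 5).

gcd(1109, 1041) = 1  (1109 = 1·1041 + 68, 1041 = 15·68 + 21, 68 = 3·21 + 5, 21 = 4·5 + 1, 5 = 5·1).
gcd(1, 5) = 1.

1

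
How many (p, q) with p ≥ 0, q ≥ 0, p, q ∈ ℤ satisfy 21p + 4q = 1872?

23

gcd(21, 4) = 1  (21 = 5*4 + 1, 4 = 4*1).
Back-substituting, 21*(1) + 4*(-5) = 1.
Scale by 1872: one solution is (1872, -9360). Reduce p mod 4: (0, 468).
General: p = 0 + 4t, q = 468 - 21t.
p ≥ 0 ⇒ t ≥ 0; q ≥ 0 ⇒ t ≤ 22. So t ∈ [0, 22]: 23 solutions.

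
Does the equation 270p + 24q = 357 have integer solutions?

no

gcd(270, 24) = 6  (270 = 11*24 + 6, 24 = 4*6).
6 does not divide 357 (remainder 3), so no integer solutions.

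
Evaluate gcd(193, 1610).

1

gcd(1610, 193):
  1610 = 8*193 + 66
  193 = 2*66 + 61
  66 = 1*61 + 5
  61 = 12*5 + 1
  5 = 5*1
so gcd(1610, 193) = 1.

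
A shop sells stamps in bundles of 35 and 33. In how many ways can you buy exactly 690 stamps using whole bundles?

Need nonnegative integers with 35j + 33k = 690.
gcd(35, 33) = 1, and 35·(-16) + 33·(17) = 1.
So (j₀, k₀) = (-11040, 11730); general j = -11040 + 33t, k = 11730 - 35t.
j ≥ 0 ⇒ t ≥ 335; k ≥ 0 ⇒ t ≤ 335. That's 1 value of t.

1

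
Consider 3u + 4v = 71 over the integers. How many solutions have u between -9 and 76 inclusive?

gcd(4, 3) = 1  (4 = 1·3 + 1, 3 = 3·1).
Back-substituting, 3·(-1) + 4·(1) = 1.
Scale by 71: particular solution (-71, 71); reduce u mod 4: (1, 17).
General solution: u = 1 + 4t, v = 17 - 3t for integer t.
-9 ≤ 1 + 4t ≤ 76 gives t ∈ [-2, 18], which is 21 values.

21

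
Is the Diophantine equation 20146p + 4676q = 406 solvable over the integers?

gcd(20146, 4676) = 14.
14 divides 406, so integer solutions exist.

yes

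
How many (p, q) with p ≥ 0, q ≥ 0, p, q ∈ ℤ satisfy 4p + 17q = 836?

gcd(17, 4) = 1  (17 = 4·4 + 1, 4 = 4·1).
Back-substituting, 4·(-4) + 17·(1) = 1.
Scale by 836: one solution is (-3344, 836). Reduce p mod 17: (5, 48).
General: p = 5 + 17t, q = 48 - 4t.
p ≥ 0 ⇒ t ≥ 0; q ≥ 0 ⇒ t ≤ 12. So t ∈ [0, 12]: 13 solutions.

13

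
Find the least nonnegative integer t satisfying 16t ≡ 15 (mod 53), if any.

44

gcd(53, 16) = 1  (53 = 3·16 + 5, 16 = 3·5 + 1, 5 = 5·1).
1 divides 15, so solutions exist.
Back-substituting, 16·(10) + 53·(-3) = 1.
So 16·(10) ≡ 1 (mod 53); multiply by 15: t ≡ 150 (mod 53).
Smallest nonnegative: t = 150 mod 53 = 44.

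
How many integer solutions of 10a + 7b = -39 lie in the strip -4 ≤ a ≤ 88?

13

gcd(10, 7) = 1  (10 = 1*7 + 3, 7 = 2*3 + 1, 3 = 3*1).
Back-substituting, 10*(-2) + 7*(3) = 1.
Scale by -39: particular solution (78, -117); reduce a mod 7: (1, -7).
General solution: a = 1 + 7t, b = -7 - 10t for integer t.
-4 ≤ 1 + 7t ≤ 88 gives t ∈ [0, 12], which is 13 values.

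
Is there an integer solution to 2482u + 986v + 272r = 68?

gcd(2482, 986) = 34.
gcd(34, 272) = 34.
34 divides 68, so integer solutions exist.

yes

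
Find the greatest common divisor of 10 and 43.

gcd(43, 10):
  43 = 4*10 + 3
  10 = 3*3 + 1
  3 = 3*1
so gcd(43, 10) = 1.

1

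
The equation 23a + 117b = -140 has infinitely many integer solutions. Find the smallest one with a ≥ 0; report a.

116

gcd(117, 23):
  117 = 5·23 + 2
  23 = 11·2 + 1
  2 = 2·1
so gcd(117, 23) = 1.
1 divides -140, so solutions exist.
Back-substitute for Bézout coefficients:
  1 = 23 - 11·2
  ... = 23·(56) + 117·(-11)
Scale by -140/1 = -140: (a₀, b₀) = (-7840, 1540).
General solution: a = -7840 + 117t, b = 1540 - 23t for integer t.
a ≥ 0: smallest is -7840 mod 117 = 116 (at t = 68), with b = -24.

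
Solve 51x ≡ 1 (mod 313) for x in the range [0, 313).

178

gcd(313, 51) = 1  (313 = 6*51 + 7, 51 = 7*7 + 2, 7 = 3*2 + 1, 2 = 2*1).
Back-substituting, 51*(-135) + 313*(22) = 1.
So 51*-135 ≡ 1 (mod 313), and -135 mod 313 = 178.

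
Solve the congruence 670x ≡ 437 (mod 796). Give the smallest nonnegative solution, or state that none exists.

gcd(796, 670):
  796 = 1·670 + 126
  670 = 5·126 + 40
  126 = 3·40 + 6
  40 = 6·6 + 4
  6 = 1·4 + 2
  4 = 2·2
so gcd(796, 670) = 2.
2 does not divide 437, so the congruence has no solution.

no solution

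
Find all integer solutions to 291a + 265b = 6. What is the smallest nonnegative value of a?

41

gcd(291, 265):
  291 = 1×265 + 26
  265 = 10×26 + 5
  26 = 5×5 + 1
  5 = 5×1
so gcd(291, 265) = 1.
1 divides 6, so solutions exist.
Back-substitute for Bézout coefficients:
  1 = 26 - 5×5
  ... = 291×(51) + 265×(-56)
Scale by 6/1 = 6: (a₀, b₀) = (306, -336).
General solution: a = 306 + 265t, b = -336 - 291t for integer t.
a ≥ 0: smallest is 306 mod 265 = 41 (at t = -1), with b = -45.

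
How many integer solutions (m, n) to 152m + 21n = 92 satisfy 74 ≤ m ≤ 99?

gcd(152, 21) = 1.
By Bézout, 152×(-4) + 21×(29) = 1.
Particular solution: (10, -68).
General solution: m = 10 + 21t, n = -68 - 152t for integer t.
74 ≤ 10 + 21t ≤ 99 gives t ∈ [4, 4], which is 1 value.

1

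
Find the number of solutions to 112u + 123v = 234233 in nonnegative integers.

gcd(123, 112) = 1.
By Bézout, 112×(-56) + 123×(51) = 1.
One solution: (41, 1867).
General: u = 41 + 123t, v = 1867 - 112t.
u ≥ 0 ⇒ t ≥ 0; v ≥ 0 ⇒ t ≤ 16. So t ∈ [0, 16]: 17 solutions.

17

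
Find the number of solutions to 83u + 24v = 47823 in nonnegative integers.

24

gcd(83, 24) = 1  (83 = 3*24 + 11, 24 = 2*11 + 2, 11 = 5*2 + 1, 2 = 2*1).
Back-substituting, 83*(11) + 24*(-38) = 1.
Scale by 47823: one solution is (526053, -1817274). Reduce u mod 24: (21, 1920).
General: u = 21 + 24t, v = 1920 - 83t.
u ≥ 0 ⇒ t ≥ 0; v ≥ 0 ⇒ t ≤ 23. So t ∈ [0, 23]: 24 solutions.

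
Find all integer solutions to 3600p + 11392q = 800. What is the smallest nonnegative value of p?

gcd(11392, 3600):
  11392 = 3×3600 + 592
  3600 = 6×592 + 48
  592 = 12×48 + 16
  48 = 3×16
so gcd(11392, 3600) = 16.
16 divides 800, so solutions exist.
Back-substitute for Bézout coefficients:
  16 = 592 - 12×48
  ... = 3600×(-231) + 11392×(73)
Scale by 800/16 = 50: (p₀, q₀) = (-11550, 3650).
General solution: p = -11550 + 712t, q = 3650 - 225t for integer t.
p ≥ 0: smallest is -11550 mod 712 = 554 (at t = 17), with q = -175.

554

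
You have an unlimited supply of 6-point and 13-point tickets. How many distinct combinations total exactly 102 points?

2

Need nonnegative integers with 6j + 13k = 102.
gcd(6, 13) = 1, and 6·(-2) + 13·(1) = 1.
So (j₀, k₀) = (-204, 102); general j = -204 + 13t, k = 102 - 6t.
j ≥ 0 ⇒ t ≥ 16; k ≥ 0 ⇒ t ≤ 17. That's 2 values of t.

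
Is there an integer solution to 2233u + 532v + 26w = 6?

gcd(2233, 532) = 7.
gcd(7, 26) = 1.
1 divides 6, so integer solutions exist.

yes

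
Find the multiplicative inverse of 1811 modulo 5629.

gcd(5629, 1811) = 1.
By Bézout, 1811*(-718) + 5629*(231) = 1.
So 1811*-718 ≡ 1 (mod 5629), and -718 mod 5629 = 4911.

4911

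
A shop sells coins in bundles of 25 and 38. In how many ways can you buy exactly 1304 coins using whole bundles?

2

Need nonnegative integers with 25j + 38k = 1304.
gcd(25, 38) = 1, and 25·(-3) + 38·(2) = 1.
So (j₀, k₀) = (-3912, 2608); general j = -3912 + 38t, k = 2608 - 25t.
j ≥ 0 ⇒ t ≥ 103; k ≥ 0 ⇒ t ≤ 104. That's 2 values of t.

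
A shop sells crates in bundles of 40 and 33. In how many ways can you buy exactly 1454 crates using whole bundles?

Need nonnegative integers with 40j + 33k = 1454.
gcd(40, 33) = 1, and 40·(-14) + 33·(17) = 1.
So (j₀, k₀) = (-20356, 24718); general j = -20356 + 33t, k = 24718 - 40t.
j ≥ 0 ⇒ t ≥ 617; k ≥ 0 ⇒ t ≤ 617. That's 1 value of t.

1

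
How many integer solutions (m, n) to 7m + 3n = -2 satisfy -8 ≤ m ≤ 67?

26

gcd(7, 3) = 1.
By Bézout, 7*(1) + 3*(-2) = 1.
Particular solution: (1, -3).
General solution: m = 1 + 3t, n = -3 - 7t for integer t.
-8 ≤ 1 + 3t ≤ 67 gives t ∈ [-3, 22], which is 26 values.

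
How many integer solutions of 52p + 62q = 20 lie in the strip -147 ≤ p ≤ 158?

gcd(62, 52) = 2.
By Bézout, 52·(6) + 62·(-5) = 2.
Particular solution: (29, -24).
General solution: p = 29 + 31t, q = -24 - 26t for integer t.
-147 ≤ 29 + 31t ≤ 158 gives t ∈ [-5, 4], which is 10 values.

10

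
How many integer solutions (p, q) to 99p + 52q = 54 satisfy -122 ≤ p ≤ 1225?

gcd(99, 52):
  99 = 1*52 + 47
  52 = 1*47 + 5
  47 = 9*5 + 2
  5 = 2*2 + 1
  2 = 2*1
so gcd(99, 52) = 1.
Back-substitute for Bézout coefficients:
  1 = 5 - 2*2
  ... = 99*(-21) + 52*(40)
Scale by 54: particular solution (-1134, 2160); reduce p mod 52: (10, -18).
General solution: p = 10 + 52t, q = -18 - 99t for integer t.
-122 ≤ 10 + 52t ≤ 1225 gives t ∈ [-2, 23], which is 26 values.

26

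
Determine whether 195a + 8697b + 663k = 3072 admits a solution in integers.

no

gcd(8697, 195):
  8697 = 44*195 + 117
  195 = 1*117 + 78
  117 = 1*78 + 39
  78 = 2*39
so gcd(8697, 195) = 39.
gcd(39, 663) = 39.
39 does not divide 3072 (remainder 30), so no integer solutions.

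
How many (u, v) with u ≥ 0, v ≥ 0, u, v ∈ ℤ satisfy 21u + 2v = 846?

21

gcd(21, 2) = 1.
By Bézout, 21·(1) + 2·(-10) = 1.
One solution: (0, 423).
General: u = 0 + 2t, v = 423 - 21t.
u ≥ 0 ⇒ t ≥ 0; v ≥ 0 ⇒ t ≤ 20. So t ∈ [0, 20]: 21 solutions.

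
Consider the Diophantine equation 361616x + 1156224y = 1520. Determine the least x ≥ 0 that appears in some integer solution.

53959

gcd(1156224, 361616) = 16.
16 divides 1520, so solutions exist.
By Bézout, 361616*(-34423) + 1156224*(10766) = 16.
Scale by 1520/16 = 95: (x₀, y₀) = (-3270185, 1022770).
General solution: x = -3270185 + 72264t, y = 1022770 - 22601t for integer t.
x ≥ 0: smallest is -3270185 mod 72264 = 53959 (at t = 46), with y = -16876.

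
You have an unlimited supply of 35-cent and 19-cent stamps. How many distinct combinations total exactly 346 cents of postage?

Need nonnegative integers with 35j + 19k = 346.
gcd(35, 19) = 1, and 35·(6) + 19·(-11) = 1.
So (j₀, k₀) = (2076, -3806); general j = 2076 + 19t, k = -3806 - 35t.
j ≥ 0 ⇒ t ≥ -109; k ≥ 0 ⇒ t ≤ -109. That's 1 value of t.

1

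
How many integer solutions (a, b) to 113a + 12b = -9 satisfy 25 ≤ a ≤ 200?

15

gcd(113, 12) = 1  (113 = 9*12 + 5, 12 = 2*5 + 2, 5 = 2*2 + 1, 2 = 2*1).
Back-substituting, 113*(5) + 12*(-47) = 1.
Scale by -9: particular solution (-45, 423); reduce a mod 12: (3, -29).
General solution: a = 3 + 12t, b = -29 - 113t for integer t.
25 ≤ 3 + 12t ≤ 200 gives t ∈ [2, 16], which is 15 values.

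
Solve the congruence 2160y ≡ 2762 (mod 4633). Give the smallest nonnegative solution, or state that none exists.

3446

gcd(4633, 2160):
  4633 = 2×2160 + 313
  2160 = 6×313 + 282
  313 = 1×282 + 31
  282 = 9×31 + 3
  31 = 10×3 + 1
  3 = 3×1
so gcd(4633, 2160) = 1.
1 divides 2762, so solutions exist.
Back-substitute for Bézout coefficients:
  1 = 31 - 10×3
  ... = 2160×(-1495) + 4633×(697)
So 2160×(-1495) ≡ 1 (mod 4633); multiply by 2762: y ≡ -4129190 (mod 4633).
Smallest nonnegative: y = -4129190 mod 4633 = 3446.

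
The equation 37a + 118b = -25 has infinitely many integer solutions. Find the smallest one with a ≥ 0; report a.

gcd(118, 37) = 1  (118 = 3*37 + 7, 37 = 5*7 + 2, 7 = 3*2 + 1, 2 = 2*1).
1 divides -25, so solutions exist.
Back-substituting, 37*(-51) + 118*(16) = 1.
Scale by -25/1 = -25: (a₀, b₀) = (1275, -400).
General solution: a = 1275 + 118t, b = -400 - 37t for integer t.
a ≥ 0: smallest is 1275 mod 118 = 95 (at t = -10), with b = -30.

95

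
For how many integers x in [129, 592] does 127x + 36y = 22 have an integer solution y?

13

gcd(127, 36) = 1  (127 = 3*36 + 19, 36 = 1*19 + 17, 19 = 1*17 + 2, 17 = 8*2 + 1, 2 = 2*1).
Back-substituting, 127*(-17) + 36*(60) = 1.
Scale by 22: particular solution (-374, 1320); reduce x mod 36: (22, -77).
General solution: x = 22 + 36t, y = -77 - 127t for integer t.
129 ≤ 22 + 36t ≤ 592 gives t ∈ [3, 15], which is 13 values.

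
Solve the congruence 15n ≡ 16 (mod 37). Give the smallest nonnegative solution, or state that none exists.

gcd(37, 15) = 1.
1 divides 16, so solutions exist.
By Bézout, 15×(5) + 37×(-2) = 1.
So 15×(5) ≡ 1 (mod 37); multiply by 16: n ≡ 80 (mod 37).
Smallest nonnegative: n = 80 mod 37 = 6.

6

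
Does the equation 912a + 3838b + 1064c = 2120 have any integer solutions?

no

gcd(3838, 912):
  3838 = 4·912 + 190
  912 = 4·190 + 152
  190 = 1·152 + 38
  152 = 4·38
so gcd(3838, 912) = 38.
gcd(38, 1064) = 38.
38 does not divide 2120 (remainder 30), so no integer solutions.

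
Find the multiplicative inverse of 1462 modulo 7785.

gcd(7785, 1462) = 1.
By Bézout, 1462·(-1262) + 7785·(237) = 1.
So 1462·-1262 ≡ 1 (mod 7785), and -1262 mod 7785 = 6523.

6523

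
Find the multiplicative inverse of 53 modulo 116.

81

gcd(116, 53):
  116 = 2*53 + 10
  53 = 5*10 + 3
  10 = 3*3 + 1
  3 = 3*1
so gcd(116, 53) = 1.
Back-substitute for Bézout coefficients:
  1 = 10 - 3*3
  ... = 53*(-35) + 116*(16)
So 53*-35 ≡ 1 (mod 116), and -35 mod 116 = 81.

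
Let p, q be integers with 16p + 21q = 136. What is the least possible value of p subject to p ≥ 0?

19

gcd(21, 16):
  21 = 1×16 + 5
  16 = 3×5 + 1
  5 = 5×1
so gcd(21, 16) = 1.
1 divides 136, so solutions exist.
Back-substitute for Bézout coefficients:
  1 = 16 - 3×5
  ... = 16×(4) + 21×(-3)
Scale by 136/1 = 136: (p₀, q₀) = (544, -408).
General solution: p = 544 + 21t, q = -408 - 16t for integer t.
p ≥ 0: smallest is 544 mod 21 = 19 (at t = -25), with q = -8.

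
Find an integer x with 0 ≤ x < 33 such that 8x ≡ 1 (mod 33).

gcd(33, 8) = 1.
By Bézout, 8·(-4) + 33·(1) = 1.
So 8·-4 ≡ 1 (mod 33), and -4 mod 33 = 29.

29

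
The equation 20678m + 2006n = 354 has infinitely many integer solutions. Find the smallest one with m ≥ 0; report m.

gcd(20678, 2006):
  20678 = 10*2006 + 618
  2006 = 3*618 + 152
  618 = 4*152 + 10
  152 = 15*10 + 2
  10 = 5*2
so gcd(20678, 2006) = 2.
2 divides 354, so solutions exist.
Back-substitute for Bézout coefficients:
  2 = 152 - 15*10
  ... = 20678*(-198) + 2006*(2041)
Scale by 354/2 = 177: (m₀, n₀) = (-35046, 361257).
General solution: m = -35046 + 1003t, n = 361257 - 10339t for integer t.
m ≥ 0: smallest is -35046 mod 1003 = 59 (at t = 35), with n = -608.

59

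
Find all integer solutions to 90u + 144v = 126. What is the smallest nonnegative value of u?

3

gcd(144, 90) = 18.
18 divides 126, so solutions exist.
By Bézout, 90*(-3) + 144*(2) = 18.
Scale by 126/18 = 7: (u₀, v₀) = (-21, 14).
General solution: u = -21 + 8t, v = 14 - 5t for integer t.
u ≥ 0: smallest is -21 mod 8 = 3 (at t = 3), with v = -1.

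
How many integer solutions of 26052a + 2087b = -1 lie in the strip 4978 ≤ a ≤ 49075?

21

gcd(26052, 2087):
  26052 = 12*2087 + 1008
  2087 = 2*1008 + 71
  1008 = 14*71 + 14
  71 = 5*14 + 1
  14 = 14*1
so gcd(26052, 2087) = 1.
Back-substitute for Bézout coefficients:
  1 = 71 - 5*14
  ... = 26052*(-147) + 2087*(1835)
Scale by -1: particular solution (147, -1835); reduce a mod 2087: (147, -1835).
General solution: a = 147 + 2087t, b = -1835 - 26052t for integer t.
4978 ≤ 147 + 2087t ≤ 49075 gives t ∈ [3, 23], which is 21 values.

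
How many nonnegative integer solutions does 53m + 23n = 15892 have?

gcd(53, 23) = 1.
By Bézout, 53·(10) + 23·(-23) = 1.
One solution: (13, 661).
General: m = 13 + 23t, n = 661 - 53t.
m ≥ 0 ⇒ t ≥ 0; n ≥ 0 ⇒ t ≤ 12. So t ∈ [0, 12]: 13 solutions.

13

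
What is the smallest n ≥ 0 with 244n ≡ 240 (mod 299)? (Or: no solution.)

50

gcd(299, 244) = 1  (299 = 1*244 + 55, 244 = 4*55 + 24, 55 = 2*24 + 7, 24 = 3*7 + 3, 7 = 2*3 + 1, 3 = 3*1).
1 divides 240, so solutions exist.
Back-substituting, 244*(-87) + 299*(71) = 1.
So 244*(-87) ≡ 1 (mod 299); multiply by 240: n ≡ -20880 (mod 299).
Smallest nonnegative: n = -20880 mod 299 = 50.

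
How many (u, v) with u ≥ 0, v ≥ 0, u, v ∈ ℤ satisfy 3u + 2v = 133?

gcd(3, 2) = 1.
By Bézout, 3*(1) + 2*(-1) = 1.
One solution: (1, 65).
General: u = 1 + 2t, v = 65 - 3t.
u ≥ 0 ⇒ t ≥ 0; v ≥ 0 ⇒ t ≤ 21. So t ∈ [0, 21]: 22 solutions.

22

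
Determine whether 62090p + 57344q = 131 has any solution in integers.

no

gcd(62090, 57344) = 14  (62090 = 1×57344 + 4746, 57344 = 12×4746 + 392, 4746 = 12×392 + 42, 392 = 9×42 + 14, 42 = 3×14).
14 does not divide 131 (remainder 5), so no integer solutions.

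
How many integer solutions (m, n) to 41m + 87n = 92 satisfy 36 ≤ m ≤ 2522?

gcd(87, 41) = 1.
By Bézout, 41×(17) + 87×(-8) = 1.
Particular solution: (85, -39).
General solution: m = 85 + 87t, n = -39 - 41t for integer t.
36 ≤ 85 + 87t ≤ 2522 gives t ∈ [0, 28], which is 29 values.

29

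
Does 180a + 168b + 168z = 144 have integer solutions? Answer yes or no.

gcd(180, 168) = 12  (180 = 1×168 + 12, 168 = 14×12).
gcd(12, 168) = 12.
12 divides 144, so integer solutions exist.

yes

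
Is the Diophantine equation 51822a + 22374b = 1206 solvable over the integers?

yes

gcd(51822, 22374):
  51822 = 2*22374 + 7074
  22374 = 3*7074 + 1152
  7074 = 6*1152 + 162
  1152 = 7*162 + 18
  162 = 9*18
so gcd(51822, 22374) = 18.
18 divides 1206, so integer solutions exist.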